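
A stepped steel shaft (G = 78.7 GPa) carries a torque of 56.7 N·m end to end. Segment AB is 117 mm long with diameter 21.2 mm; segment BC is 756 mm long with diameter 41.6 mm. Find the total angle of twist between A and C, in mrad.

6.10 mrad

J_AB = π(0.0212)⁴/32 = 1.98×10^-8 m⁴; J_BC = π(0.0416)⁴/32 = 2.94×10^-7 m⁴.
θ = (T/G)·Σ L_i/J_i = (56.70/78.7×10⁹)·(0.117/1.98×10^-8 + 0.756/2.94×10^-7) = 6.103×10^-3 rad.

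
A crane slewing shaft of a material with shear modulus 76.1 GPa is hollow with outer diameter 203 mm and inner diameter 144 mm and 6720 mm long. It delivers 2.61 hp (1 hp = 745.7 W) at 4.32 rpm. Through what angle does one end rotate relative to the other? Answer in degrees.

0.175°

ω = 2π·4.32/60 = 0.4524 rad/s, so T = P/ω = 2.61×745.7 / 0.4524 = 4302 N·m.
J = π(d_o⁴ − d_i⁴)/32 = π(0.203⁴ − 0.144⁴)/32 = 1.245×10^-4 m⁴.
θ = T·L/(G·J) = 4302 × 6.72 / (76.1×10⁹ × 1.245×10^-4) = 3.051×10^-3 rad.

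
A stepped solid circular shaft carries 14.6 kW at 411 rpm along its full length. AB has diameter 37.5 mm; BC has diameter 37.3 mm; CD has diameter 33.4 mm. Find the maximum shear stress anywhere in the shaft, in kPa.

46400 kPa

ω = 2π·411/60 = 43.04 rad/s, so T = P/ω = 14.6×10³ / 43.04 = 339.2 N·m.
Under the same torque, τ_max = 16T/(πd³) is largest where d is smallest — segment CD (d = 33.4 mm).
τ_max = 16·339.2/(π·(0.0334)³) = 4.637×10^7 Pa.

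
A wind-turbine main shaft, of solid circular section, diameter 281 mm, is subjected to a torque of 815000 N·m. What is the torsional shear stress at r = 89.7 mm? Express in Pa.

1.19e8 Pa

J = πd⁴/32 = π(0.281)⁴/32 = 6.121×10^-4 m⁴.
Shear stress varies linearly with radius: τ = T·r/J = 815000 × 0.0897 / 6.121×10^-4 = 1.194×10^8 Pa.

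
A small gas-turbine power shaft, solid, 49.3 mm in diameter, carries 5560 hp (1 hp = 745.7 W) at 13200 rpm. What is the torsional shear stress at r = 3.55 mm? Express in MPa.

18.4 MPa

ω = 2π·13200/60 = 1382 rad/s, so T = P/ω = 5560×745.7 / 1382 = 2999 N·m.
J = πd⁴/32 = π(0.0493)⁴/32 = 5.799×10^-7 m⁴.
Shear stress varies linearly with radius: τ = T·r/J = 2999 × 0.00355 / 5.799×10^-7 = 1.836×10^7 Pa.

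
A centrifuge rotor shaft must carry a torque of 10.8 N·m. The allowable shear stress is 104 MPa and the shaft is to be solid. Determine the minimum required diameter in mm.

8.09 mm

For a solid shaft τ_max = 16T/(πd³), so d = (16T/(π τ_allow))^(1/3) = (16·10.80/(π·1.04×10^8))^(1/3) = 0.008087 m.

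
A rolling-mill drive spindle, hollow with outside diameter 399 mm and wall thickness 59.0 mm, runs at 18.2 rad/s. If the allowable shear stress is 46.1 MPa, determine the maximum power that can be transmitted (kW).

J = π(d_o⁴ − d_i⁴)/32 = π(0.399⁴ − 0.281⁴)/32 = 1.876×10^-3 m⁴.
T_max = τ_allow·J/r = 4.61×10^7 × 1.876×10^-3 / 0.200 = 433500 N·m.
ω = 18.2 rad/s, so P_max = T_max·ω = 7.890×10^6 W.

7890 kW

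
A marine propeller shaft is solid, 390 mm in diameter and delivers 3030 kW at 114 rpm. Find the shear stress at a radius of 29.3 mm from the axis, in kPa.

ω = 2π·114/60 = 11.94 rad/s, so T = P/ω = 3030×10³ / 11.94 = 253800 N·m.
J = πd⁴/32 = π(0.390)⁴/32 = 2.271×10^-3 m⁴.
Shear stress varies linearly with radius: τ = T·r/J = 253800 × 0.0293 / 2.271×10^-3 = 3.274×10^6 Pa.

3270 kPa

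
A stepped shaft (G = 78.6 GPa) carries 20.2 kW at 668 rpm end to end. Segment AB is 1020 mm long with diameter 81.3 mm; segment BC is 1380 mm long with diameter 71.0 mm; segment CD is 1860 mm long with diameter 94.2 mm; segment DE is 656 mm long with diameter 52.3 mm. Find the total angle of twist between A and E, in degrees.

ω = 2π·668/60 = 69.95 rad/s, so T = P/ω = 20.2×10³ / 69.95 = 288.8 N·m.
J_AB = π(0.0813)⁴/32 = 4.29×10^-6 m⁴; J_BC = π(0.0710)⁴/32 = 2.49×10^-6 m⁴; J_CD = π(0.0942)⁴/32 = 7.73×10^-6 m⁴; J_DE = π(0.0523)⁴/32 = 7.35×10^-7 m⁴.
θ = (T/G)·Σ L_i/J_i = (288.8/78.6×10⁹)·(1.02/4.29×10^-6 + 1.38/2.49×10^-6 + 1.86/7.73×10^-6 + 0.656/7.35×10^-7) = 7.071×10^-3 rad.

0.405°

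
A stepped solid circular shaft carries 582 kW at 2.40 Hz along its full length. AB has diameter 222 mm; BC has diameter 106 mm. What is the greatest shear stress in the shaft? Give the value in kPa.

ω = 2π·2.40 = 15.08 rad/s, so T = P/ω = 582×10³ / 15.08 = 38600 N·m.
Under the same torque, τ_max = 16T/(πd³) is largest where d is smallest — segment BC (d = 106 mm).
τ_max = 16·38600/(π·(0.106)³) = 1.650×10^8 Pa.

165000 kPa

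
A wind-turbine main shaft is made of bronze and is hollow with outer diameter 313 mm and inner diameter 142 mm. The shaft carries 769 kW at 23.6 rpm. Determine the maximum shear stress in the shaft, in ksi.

ω = 2π·23.6/60 = 2.471 rad/s, so T = P/ω = 769×10³ / 2.471 = 311200 N·m.
J = π(d_o⁴ − d_i⁴)/32 = π(0.313⁴ − 0.142⁴)/32 = 9.024×10^-4 m⁴.
τ_max = T·r/J = 311200 × 0.157 / 9.024×10^-4 = 5.397×10^7 Pa.

7.83 ksi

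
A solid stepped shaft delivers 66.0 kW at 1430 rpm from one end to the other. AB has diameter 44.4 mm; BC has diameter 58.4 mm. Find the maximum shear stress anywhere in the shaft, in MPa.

25.6 MPa

ω = 2π·1430/60 = 149.7 rad/s, so T = P/ω = 66.0×10³ / 149.7 = 440.7 N·m.
Under the same torque, τ_max = 16T/(πd³) is largest where d is smallest — segment AB (d = 44.4 mm).
τ_max = 16·440.7/(π·(0.0444)³) = 2.564×10^7 Pa.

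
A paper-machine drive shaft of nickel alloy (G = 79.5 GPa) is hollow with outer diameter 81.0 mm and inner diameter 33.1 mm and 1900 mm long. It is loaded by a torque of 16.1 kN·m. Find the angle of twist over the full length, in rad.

J = π(d_o⁴ − d_i⁴)/32 = π(0.0810⁴ − 0.0331⁴)/32 = 4.108×10^-6 m⁴.
θ = T·L/(G·J) = 16100 × 1.90 / (79.5×10⁹ × 4.108×10^-6) = 0.09366 rad.

0.0937 rad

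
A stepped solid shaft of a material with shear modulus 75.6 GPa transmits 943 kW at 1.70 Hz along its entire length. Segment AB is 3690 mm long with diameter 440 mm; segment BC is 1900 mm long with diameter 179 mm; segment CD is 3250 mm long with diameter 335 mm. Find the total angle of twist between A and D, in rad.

0.0263 rad

ω = 2π·1.70 = 10.68 rad/s, so T = P/ω = 943×10³ / 10.68 = 88280 N·m.
J_AB = π(0.440)⁴/32 = 3.68×10^-3 m⁴; J_BC = π(0.179)⁴/32 = 1.01×10^-4 m⁴; J_CD = π(0.335)⁴/32 = 1.24×10^-3 m⁴.
θ = (T/G)·Σ L_i/J_i = (88280/75.6×10⁹)·(3.69/3.68×10^-3 + 1.90/1.01×10^-4 + 3.25/1.24×10^-3) = 0.02625 rad.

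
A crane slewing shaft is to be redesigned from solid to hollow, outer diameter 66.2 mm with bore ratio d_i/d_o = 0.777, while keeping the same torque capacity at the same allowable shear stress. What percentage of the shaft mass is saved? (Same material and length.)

46.4 %

Equal τ_max and T ⇒ the solid shaft needs d_s³ = d_o³(1−k⁴), so d_s = 66.2·(1−0.777⁴)^(1/3) = 56.92 mm.
Area ratio A_h/A_s = d_o²(1−k²)/d_s² = (1−k²)/(1−k⁴)^(2/3) = 0.5361.
Mass saving = 1 − 0.5361 = 46.4 %.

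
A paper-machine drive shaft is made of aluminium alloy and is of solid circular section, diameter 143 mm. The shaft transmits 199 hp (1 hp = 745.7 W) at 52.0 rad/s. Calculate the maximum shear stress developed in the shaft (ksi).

0.721 ksi

ω = 52.0 rad/s, so T = P/ω = 199×745.7 / 52.00 = 2854 N·m.
J = πd⁴/32 = π(0.143)⁴/32 = 4.105×10^-5 m⁴.
τ_max = T·r/J = 2854 × 0.0715 / 4.105×10^-5 = 4.970×10^6 Pa.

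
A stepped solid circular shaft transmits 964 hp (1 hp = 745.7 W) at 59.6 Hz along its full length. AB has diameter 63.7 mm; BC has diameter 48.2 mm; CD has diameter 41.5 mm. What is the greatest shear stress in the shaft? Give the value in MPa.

ω = 2π·59.6 = 374.5 rad/s, so T = P/ω = 964×745.7 / 374.5 = 1920 N·m.
Under the same torque, τ_max = 16T/(πd³) is largest where d is smallest — segment CD (d = 41.5 mm).
τ_max = 16·1920/(π·(0.0415)³) = 1.368×10^8 Pa.

137 MPa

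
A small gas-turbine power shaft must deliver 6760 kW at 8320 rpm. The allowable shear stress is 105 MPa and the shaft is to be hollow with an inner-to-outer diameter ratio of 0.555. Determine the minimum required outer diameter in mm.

74.6 mm

ω = 2π·8320/60 = 871.3 rad/s, so T = P/ω = 6760×10³ / 871.3 = 7759 N·m.
For a hollow shaft with d_i/d_o = 0.555: τ_max = 16T/(π d_o³ (1−k⁴)), so d_o = [16T/(π τ_allow (1−k⁴))]^(1/3) = [16·7759/(π·1.05×10^8·0.9051)]^(1/3) = 0.07464 m.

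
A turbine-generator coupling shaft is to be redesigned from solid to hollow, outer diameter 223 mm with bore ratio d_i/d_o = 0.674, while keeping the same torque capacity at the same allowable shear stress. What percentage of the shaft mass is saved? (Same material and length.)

Equal τ_max and T ⇒ the solid shaft needs d_s³ = d_o³(1−k⁴), so d_s = 223·(1−0.674⁴)^(1/3) = 206.5 mm.
Area ratio A_h/A_s = d_o²(1−k²)/d_s² = (1−k²)/(1−k⁴)^(2/3) = 0.6366.
Mass saving = 1 − 0.6366 = 36.3 %.

36.3 %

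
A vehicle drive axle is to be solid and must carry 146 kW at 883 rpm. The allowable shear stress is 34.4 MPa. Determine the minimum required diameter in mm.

61.6 mm

ω = 2π·883/60 = 92.47 rad/s, so T = P/ω = 146×10³ / 92.47 = 1579 N·m.
For a solid shaft τ_max = 16T/(πd³), so d = (16T/(π τ_allow))^(1/3) = (16·1579/(π·3.44×10^7))^(1/3) = 0.06160 m.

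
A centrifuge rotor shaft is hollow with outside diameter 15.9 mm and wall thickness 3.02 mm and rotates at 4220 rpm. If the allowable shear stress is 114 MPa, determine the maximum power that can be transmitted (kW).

33.9 kW

J = π(d_o⁴ − d_i⁴)/32 = π(0.0159⁴ − 0.00986⁴)/32 = 5.347×10^-9 m⁴.
T_max = τ_allow·J/r = 1.14×10^8 × 5.347×10^-9 / 0.00795 = 76.67 N·m.
ω = 2π·4220/60 = 441.9 rad/s, so P_max = T_max·ω = 3.388×10^4 W.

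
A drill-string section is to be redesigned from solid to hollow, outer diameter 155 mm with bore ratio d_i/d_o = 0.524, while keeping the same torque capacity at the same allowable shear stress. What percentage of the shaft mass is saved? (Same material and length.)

23.6 %

Equal τ_max and T ⇒ the solid shaft needs d_s³ = d_o³(1−k⁴), so d_s = 155·(1−0.524⁴)^(1/3) = 151.0 mm.
Area ratio A_h/A_s = d_o²(1−k²)/d_s² = (1−k²)/(1−k⁴)^(2/3) = 0.7643.
Mass saving = 1 − 0.7643 = 23.6 %.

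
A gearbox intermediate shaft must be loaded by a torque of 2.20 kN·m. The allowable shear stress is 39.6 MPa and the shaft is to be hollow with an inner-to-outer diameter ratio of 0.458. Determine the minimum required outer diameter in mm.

For a hollow shaft with d_i/d_o = 0.458: τ_max = 16T/(π d_o³ (1−k⁴)), so d_o = [16T/(π τ_allow (1−k⁴))]^(1/3) = [16·2200/(π·3.96×10^7·0.9560)]^(1/3) = 0.06664 m.

66.6 mm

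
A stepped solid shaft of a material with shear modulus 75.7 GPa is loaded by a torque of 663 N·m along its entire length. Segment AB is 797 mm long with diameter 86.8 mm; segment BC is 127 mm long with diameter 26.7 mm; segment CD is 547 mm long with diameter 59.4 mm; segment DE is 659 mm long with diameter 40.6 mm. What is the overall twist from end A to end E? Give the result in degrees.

2.81°

J_AB = π(0.0868)⁴/32 = 5.57×10^-6 m⁴; J_BC = π(0.0267)⁴/32 = 4.99×10^-8 m⁴; J_CD = π(0.0594)⁴/32 = 1.22×10^-6 m⁴; J_DE = π(0.0406)⁴/32 = 2.67×10^-7 m⁴.
θ = (T/G)·Σ L_i/J_i = (663.0/75.7×10⁹)·(0.797/5.57×10^-6 + 0.127/4.99×10^-8 + 0.547/1.22×10^-6 + 0.659/2.67×10^-7) = 0.04910 rad.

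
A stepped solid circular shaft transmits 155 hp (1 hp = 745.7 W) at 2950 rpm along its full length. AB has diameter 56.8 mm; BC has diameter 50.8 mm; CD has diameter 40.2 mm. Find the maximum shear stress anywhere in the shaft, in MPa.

ω = 2π·2950/60 = 308.9 rad/s, so T = P/ω = 155×745.7 / 308.9 = 374.1 N·m.
Under the same torque, τ_max = 16T/(πd³) is largest where d is smallest — segment CD (d = 40.2 mm).
τ_max = 16·374.1/(π·(0.0402)³) = 2.933×10^7 Pa.

29.3 MPa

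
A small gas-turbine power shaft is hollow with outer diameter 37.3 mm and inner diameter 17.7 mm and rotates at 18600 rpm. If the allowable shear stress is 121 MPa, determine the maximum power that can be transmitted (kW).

2280 kW

J = π(d_o⁴ − d_i⁴)/32 = π(0.0373⁴ − 0.0177⁴)/32 = 1.804×10^-7 m⁴.
T_max = τ_allow·J/r = 1.21×10^8 × 1.804×10^-7 / 0.0186 = 1170 N·m.
ω = 2π·18600/60 = 1948 rad/s, so P_max = T_max·ω = 2.280×10^6 W.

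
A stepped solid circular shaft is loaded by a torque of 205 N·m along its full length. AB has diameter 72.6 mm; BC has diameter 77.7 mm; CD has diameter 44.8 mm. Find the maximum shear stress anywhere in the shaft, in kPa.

Under the same torque, τ_max = 16T/(πd³) is largest where d is smallest — segment CD (d = 44.8 mm).
τ_max = 16·205.0/(π·(0.0448)³) = 1.161×10^7 Pa.

11600 kPa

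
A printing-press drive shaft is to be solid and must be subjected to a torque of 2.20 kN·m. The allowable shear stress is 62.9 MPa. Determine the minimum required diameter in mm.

56.3 mm

For a solid shaft τ_max = 16T/(πd³), so d = (16T/(π τ_allow))^(1/3) = (16·2200/(π·6.29×10^7))^(1/3) = 0.05627 m.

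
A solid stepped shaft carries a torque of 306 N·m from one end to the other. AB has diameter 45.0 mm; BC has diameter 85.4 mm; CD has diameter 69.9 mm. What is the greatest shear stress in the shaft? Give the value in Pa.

Under the same torque, τ_max = 16T/(πd³) is largest where d is smallest — segment AB (d = 45.0 mm).
τ_max = 16·306.0/(π·(0.0450)³) = 1.710×10^7 Pa.

1.71e7 Pa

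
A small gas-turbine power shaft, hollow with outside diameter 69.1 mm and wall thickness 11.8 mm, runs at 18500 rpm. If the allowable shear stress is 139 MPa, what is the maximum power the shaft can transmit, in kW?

J = π(d_o⁴ − d_i⁴)/32 = π(0.0691⁴ − 0.0455⁴)/32 = 1.817×10^-6 m⁴.
T_max = τ_allow·J/r = 1.39×10^8 × 1.817×10^-6 / 0.0345 = 7312 N·m.
ω = 2π·18500/60 = 1937 rad/s, so P_max = T_max·ω = 1.417×10^7 W.

14200 kW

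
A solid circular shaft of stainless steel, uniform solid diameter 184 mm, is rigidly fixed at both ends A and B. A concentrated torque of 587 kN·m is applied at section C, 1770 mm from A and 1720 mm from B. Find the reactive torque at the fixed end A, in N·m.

289000 N·m

With uniform GJ and both ends fixed, compatibility θ_AC = θ_CB gives T_A·a = T_B·b, together with T_A + T_B = T₀.
T_A = T₀·b/(a+b) = 587000·1720/3490 = 289300 N·m; T_B = 297700 N·m.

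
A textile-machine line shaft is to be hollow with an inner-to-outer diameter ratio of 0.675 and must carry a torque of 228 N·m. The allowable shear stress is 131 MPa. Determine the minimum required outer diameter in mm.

For a hollow shaft with d_i/d_o = 0.675: τ_max = 16T/(π d_o³ (1−k⁴)), so d_o = [16T/(π τ_allow (1−k⁴))]^(1/3) = [16·228.0/(π·1.31×10^8·0.7924)]^(1/3) = 0.02236 m.

22.4 mm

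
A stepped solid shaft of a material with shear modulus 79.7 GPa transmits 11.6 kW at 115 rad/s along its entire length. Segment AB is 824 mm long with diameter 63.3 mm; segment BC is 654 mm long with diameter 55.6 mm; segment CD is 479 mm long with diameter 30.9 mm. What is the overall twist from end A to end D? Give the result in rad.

ω = 115 rad/s, so T = P/ω = 11.6×10³ / 115.0 = 100.9 N·m.
J_AB = π(0.0633)⁴/32 = 1.58×10^-6 m⁴; J_BC = π(0.0556)⁴/32 = 9.38×10^-7 m⁴; J_CD = π(0.0309)⁴/32 = 8.95×10^-8 m⁴.
θ = (T/G)·Σ L_i/J_i = (100.9/79.7×10⁹)·(0.824/1.58×10^-6 + 0.654/9.38×10^-7 + 0.479/8.95×10^-8) = 8.317×10^-3 rad.

0.00832 rad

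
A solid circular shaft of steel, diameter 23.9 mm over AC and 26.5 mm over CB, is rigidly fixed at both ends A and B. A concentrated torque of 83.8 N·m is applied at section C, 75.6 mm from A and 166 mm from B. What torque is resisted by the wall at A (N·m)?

49.6 N·m

Compatibility: T_A·a/J_AC = T_B·b/J_CB with T_A + T_B = T₀.
J_AC = 3.20×10^-8 m⁴, J_CB = 4.84×10^-8 m⁴, so T_A = T₀·(J_AC/a)/((J_AC/a)+(J_CB/b)) = 49.63 N·m, T_B = 34.17 N·m.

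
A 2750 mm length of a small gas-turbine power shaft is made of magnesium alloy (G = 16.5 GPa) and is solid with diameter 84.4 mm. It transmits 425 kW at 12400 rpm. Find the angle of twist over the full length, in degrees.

0.627°

ω = 2π·12400/60 = 1299 rad/s, so T = P/ω = 425×10³ / 1299 = 327.3 N·m.
J = πd⁴/32 = π(0.0844)⁴/32 = 4.982×10^-6 m⁴.
θ = T·L/(G·J) = 327.3 × 2.75 / (16.5×10⁹ × 4.982×10^-6) = 0.01095 rad.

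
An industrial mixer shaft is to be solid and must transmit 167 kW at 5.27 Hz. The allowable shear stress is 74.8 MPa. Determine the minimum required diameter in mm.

ω = 2π·5.27 = 33.11 rad/s, so T = P/ω = 167×10³ / 33.11 = 5043 N·m.
For a solid shaft τ_max = 16T/(πd³), so d = (16T/(π τ_allow))^(1/3) = (16·5043/(π·7.48×10^7))^(1/3) = 0.07003 m.

70.0 mm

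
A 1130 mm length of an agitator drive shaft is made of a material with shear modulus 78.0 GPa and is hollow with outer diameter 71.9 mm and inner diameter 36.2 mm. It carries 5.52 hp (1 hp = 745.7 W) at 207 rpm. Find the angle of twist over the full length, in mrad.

ω = 2π·207/60 = 21.68 rad/s, so T = P/ω = 5.52×745.7 / 21.68 = 189.9 N·m.
J = π(d_o⁴ − d_i⁴)/32 = π(0.0719⁴ − 0.0362⁴)/32 = 2.455×10^-6 m⁴.
θ = T·L/(G·J) = 189.9 × 1.13 / (78.0×10⁹ × 2.455×10^-6) = 1.121×10^-3 rad.

1.12 mrad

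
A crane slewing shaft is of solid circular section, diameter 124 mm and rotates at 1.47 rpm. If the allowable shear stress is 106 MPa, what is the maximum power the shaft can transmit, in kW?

J = πd⁴/32 = π(0.124)⁴/32 = 2.321×10^-5 m⁴.
T_max = τ_allow·J/r = 1.06×10^8 × 2.321×10^-5 / 0.0620 = 39680 N·m.
ω = 2π·1.47/60 = 0.1539 rad/s, so P_max = T_max·ω = 6109 W.

6.11 kW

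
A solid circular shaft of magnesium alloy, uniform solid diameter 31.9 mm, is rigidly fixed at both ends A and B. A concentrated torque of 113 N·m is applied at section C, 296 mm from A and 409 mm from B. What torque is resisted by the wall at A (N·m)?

65.6 N·m

With uniform GJ and both ends fixed, compatibility θ_AC = θ_CB gives T_A·a = T_B·b, together with T_A + T_B = T₀.
T_A = T₀·b/(a+b) = 113.0·409/705.0 = 65.56 N·m; T_B = 47.44 N·m.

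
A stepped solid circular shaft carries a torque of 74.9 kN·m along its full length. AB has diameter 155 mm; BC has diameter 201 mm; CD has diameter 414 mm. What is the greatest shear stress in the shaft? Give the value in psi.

14900 psi

Under the same torque, τ_max = 16T/(πd³) is largest where d is smallest — segment AB (d = 155 mm).
τ_max = 16·74900/(π·(0.155)³) = 1.024×10^8 Pa.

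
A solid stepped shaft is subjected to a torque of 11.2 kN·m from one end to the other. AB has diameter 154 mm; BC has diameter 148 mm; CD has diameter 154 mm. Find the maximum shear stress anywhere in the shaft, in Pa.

1.76e7 Pa

Under the same torque, τ_max = 16T/(πd³) is largest where d is smallest — segment BC (d = 148 mm).
τ_max = 16·11200/(π·(0.148)³) = 1.760×10^7 Pa.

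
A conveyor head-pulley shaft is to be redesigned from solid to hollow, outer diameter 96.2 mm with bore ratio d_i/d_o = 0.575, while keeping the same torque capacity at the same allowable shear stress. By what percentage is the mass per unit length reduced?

Equal τ_max and T ⇒ the solid shaft needs d_s³ = d_o³(1−k⁴), so d_s = 96.2·(1−0.575⁴)^(1/3) = 92.56 mm.
Area ratio A_h/A_s = d_o²(1−k²)/d_s² = (1−k²)/(1−k⁴)^(2/3) = 0.7231.
Mass saving = 1 − 0.7231 = 27.7 %.

27.7 %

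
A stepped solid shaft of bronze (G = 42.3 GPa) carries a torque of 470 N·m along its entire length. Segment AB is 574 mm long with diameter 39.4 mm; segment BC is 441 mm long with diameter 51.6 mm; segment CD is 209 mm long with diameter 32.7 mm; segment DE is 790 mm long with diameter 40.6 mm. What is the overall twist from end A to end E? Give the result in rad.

0.0876 rad

J_AB = π(0.0394)⁴/32 = 2.37×10^-7 m⁴; J_BC = π(0.0516)⁴/32 = 6.96×10^-7 m⁴; J_CD = π(0.0327)⁴/32 = 1.12×10^-7 m⁴; J_DE = π(0.0406)⁴/32 = 2.67×10^-7 m⁴.
θ = (T/G)·Σ L_i/J_i = (470.0/42.3×10⁹)·(0.574/2.37×10^-7 + 0.441/6.96×10^-7 + 0.209/1.12×10^-7 + 0.790/2.67×10^-7) = 0.08759 rad.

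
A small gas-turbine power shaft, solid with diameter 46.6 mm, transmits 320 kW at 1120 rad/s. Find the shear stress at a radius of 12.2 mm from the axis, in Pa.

ω = 1120 rad/s, so T = P/ω = 320×10³ / 1120 = 285.7 N·m.
J = πd⁴/32 = π(0.0466)⁴/32 = 4.630×10^-7 m⁴.
Shear stress varies linearly with radius: τ = T·r/J = 285.7 × 0.0122 / 4.630×10^-7 = 7.529×10^6 Pa.

7.53e6 Pa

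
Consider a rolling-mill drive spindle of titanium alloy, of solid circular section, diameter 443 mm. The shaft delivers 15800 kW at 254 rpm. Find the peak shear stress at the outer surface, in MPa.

34.8 MPa

ω = 2π·254/60 = 26.60 rad/s, so T = P/ω = 15800×10³ / 26.60 = 594000 N·m.
J = πd⁴/32 = π(0.443)⁴/32 = 3.781×10^-3 m⁴.
τ_max = T·r/J = 594000 × 0.222 / 3.781×10^-3 = 3.480×10^7 Pa.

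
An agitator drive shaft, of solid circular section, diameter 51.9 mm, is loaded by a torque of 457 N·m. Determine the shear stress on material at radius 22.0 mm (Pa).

J = πd⁴/32 = π(0.0519)⁴/32 = 7.123×10^-7 m⁴.
Shear stress varies linearly with radius: τ = T·r/J = 457.0 × 0.0220 / 7.123×10^-7 = 1.411×10^7 Pa.

1.41e7 Pa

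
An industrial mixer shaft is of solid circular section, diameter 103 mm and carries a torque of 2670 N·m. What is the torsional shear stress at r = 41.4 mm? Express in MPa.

10.0 MPa

J = πd⁴/32 = π(0.103)⁴/32 = 1.105×10^-5 m⁴.
Shear stress varies linearly with radius: τ = T·r/J = 2670 × 0.0414 / 1.105×10^-5 = 1.000×10^7 Pa.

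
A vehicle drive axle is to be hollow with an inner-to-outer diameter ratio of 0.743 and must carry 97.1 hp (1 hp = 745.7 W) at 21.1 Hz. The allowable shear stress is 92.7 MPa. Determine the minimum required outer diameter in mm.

ω = 2π·21.1 = 132.6 rad/s, so T = P/ω = 97.1×745.7 / 132.6 = 546.2 N·m.
For a hollow shaft with d_i/d_o = 0.743: τ_max = 16T/(π d_o³ (1−k⁴)), so d_o = [16T/(π τ_allow (1−k⁴))]^(1/3) = [16·546.2/(π·9.27×10^7·0.6952)]^(1/3) = 0.03508 m.

35.1 mm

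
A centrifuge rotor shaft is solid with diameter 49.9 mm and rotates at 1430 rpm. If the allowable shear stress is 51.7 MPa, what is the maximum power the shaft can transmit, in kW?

J = πd⁴/32 = π(0.0499)⁴/32 = 6.087×10^-7 m⁴.
T_max = τ_allow·J/r = 5.17×10^7 × 6.087×10^-7 / 0.0249 = 1261 N·m.
ω = 2π·1430/60 = 149.7 rad/s, so P_max = T_max·ω = 1.889×10^5 W.

189 kW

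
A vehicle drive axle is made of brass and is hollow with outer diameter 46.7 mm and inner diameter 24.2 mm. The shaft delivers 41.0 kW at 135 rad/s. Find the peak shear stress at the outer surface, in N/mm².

ω = 135 rad/s, so T = P/ω = 41.0×10³ / 135.0 = 303.7 N·m.
J = π(d_o⁴ − d_i⁴)/32 = π(0.0467⁴ − 0.0242⁴)/32 = 4.333×10^-7 m⁴.
τ_max = T·r/J = 303.7 × 0.0234 / 4.333×10^-7 = 1.637×10^7 Pa.

16.4 N/mm²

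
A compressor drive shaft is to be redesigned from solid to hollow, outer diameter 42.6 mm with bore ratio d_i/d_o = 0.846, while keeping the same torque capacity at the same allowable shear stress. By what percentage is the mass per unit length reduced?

Equal τ_max and T ⇒ the solid shaft needs d_s³ = d_o³(1−k⁴), so d_s = 42.6·(1−0.846⁴)^(1/3) = 33.53 mm.
Area ratio A_h/A_s = d_o²(1−k²)/d_s² = (1−k²)/(1−k⁴)^(2/3) = 0.4588.
Mass saving = 1 − 0.4588 = 54.1 %.

54.1 %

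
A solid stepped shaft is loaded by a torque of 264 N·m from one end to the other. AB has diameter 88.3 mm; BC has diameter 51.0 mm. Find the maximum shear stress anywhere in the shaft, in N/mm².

10.1 N/mm²

Under the same torque, τ_max = 16T/(πd³) is largest where d is smallest — segment BC (d = 51.0 mm).
τ_max = 16·264.0/(π·(0.0510)³) = 1.014×10^7 Pa.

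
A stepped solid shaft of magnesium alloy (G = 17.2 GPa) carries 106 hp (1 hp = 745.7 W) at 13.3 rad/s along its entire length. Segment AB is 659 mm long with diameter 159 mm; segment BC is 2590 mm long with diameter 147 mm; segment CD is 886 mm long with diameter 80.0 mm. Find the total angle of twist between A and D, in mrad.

99.3 mrad

ω = 13.3 rad/s, so T = P/ω = 106×745.7 / 13.30 = 5943 N·m.
J_AB = π(0.159)⁴/32 = 6.27×10^-5 m⁴; J_BC = π(0.147)⁴/32 = 4.58×10^-5 m⁴; J_CD = π(0.0800)⁴/32 = 4.02×10^-6 m⁴.
θ = (T/G)·Σ L_i/J_i = (5943/17.2×10⁹)·(0.659/6.27×10^-5 + 2.59/4.58×10^-5 + 0.886/4.02×10^-6) = 0.09928 rad.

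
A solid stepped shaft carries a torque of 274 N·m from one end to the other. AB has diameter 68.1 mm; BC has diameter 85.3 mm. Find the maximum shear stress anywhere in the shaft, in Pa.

4.42e6 Pa

Under the same torque, τ_max = 16T/(πd³) is largest where d is smallest — segment AB (d = 68.1 mm).
τ_max = 16·274.0/(π·(0.0681)³) = 4.419×10^6 Pa.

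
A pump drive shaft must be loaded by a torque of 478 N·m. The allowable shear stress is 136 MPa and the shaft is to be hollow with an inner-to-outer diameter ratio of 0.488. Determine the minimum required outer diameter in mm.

26.7 mm

For a hollow shaft with d_i/d_o = 0.488: τ_max = 16T/(π d_o³ (1−k⁴)), so d_o = [16T/(π τ_allow (1−k⁴))]^(1/3) = [16·478.0/(π·1.36×10^8·0.9433)]^(1/3) = 0.02667 m.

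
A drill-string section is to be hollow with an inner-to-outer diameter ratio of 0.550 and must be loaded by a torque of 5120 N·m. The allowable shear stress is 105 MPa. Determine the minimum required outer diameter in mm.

64.9 mm

For a hollow shaft with d_i/d_o = 0.550: τ_max = 16T/(π d_o³ (1−k⁴)), so d_o = [16T/(π τ_allow (1−k⁴))]^(1/3) = [16·5120/(π·1.05×10^8·0.9085)]^(1/3) = 0.06490 m.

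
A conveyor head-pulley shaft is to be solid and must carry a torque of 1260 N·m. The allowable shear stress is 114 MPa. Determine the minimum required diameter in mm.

38.3 mm

For a solid shaft τ_max = 16T/(πd³), so d = (16T/(π τ_allow))^(1/3) = (16·1260/(π·1.14×10^8))^(1/3) = 0.03832 m.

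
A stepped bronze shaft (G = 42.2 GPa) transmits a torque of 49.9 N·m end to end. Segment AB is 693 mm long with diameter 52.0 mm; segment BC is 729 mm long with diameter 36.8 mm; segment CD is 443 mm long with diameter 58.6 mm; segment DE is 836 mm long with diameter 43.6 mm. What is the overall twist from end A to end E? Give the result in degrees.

0.525°

J_AB = π(0.0520)⁴/32 = 7.18×10^-7 m⁴; J_BC = π(0.0368)⁴/32 = 1.80×10^-7 m⁴; J_CD = π(0.0586)⁴/32 = 1.16×10^-6 m⁴; J_DE = π(0.0436)⁴/32 = 3.55×10^-7 m⁴.
θ = (T/G)·Σ L_i/J_i = (49.90/42.2×10⁹)·(0.693/7.18×10^-7 + 0.729/1.80×10^-7 + 0.443/1.16×10^-6 + 0.836/3.55×10^-7) = 9.168×10^-3 rad.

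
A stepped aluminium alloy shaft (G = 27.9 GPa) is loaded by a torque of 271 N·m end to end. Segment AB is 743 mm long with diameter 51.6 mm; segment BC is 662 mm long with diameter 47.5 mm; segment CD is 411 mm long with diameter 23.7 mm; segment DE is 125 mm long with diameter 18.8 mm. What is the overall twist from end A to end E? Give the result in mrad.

J_AB = π(0.0516)⁴/32 = 6.96×10^-7 m⁴; J_BC = π(0.0475)⁴/32 = 5.00×10^-7 m⁴; J_CD = π(0.0237)⁴/32 = 3.10×10^-8 m⁴; J_DE = π(0.0188)⁴/32 = 1.23×10^-8 m⁴.
θ = (T/G)·Σ L_i/J_i = (271.0/27.9×10⁹)·(0.743/6.96×10^-7 + 0.662/5.00×10^-7 + 0.411/3.10×10^-8 + 0.125/1.23×10^-8) = 0.2511 rad.

251 mrad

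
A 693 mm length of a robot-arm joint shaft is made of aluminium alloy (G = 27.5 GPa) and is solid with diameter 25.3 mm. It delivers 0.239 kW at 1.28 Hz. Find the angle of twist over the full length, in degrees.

ω = 2π·1.28 = 8.042 rad/s, so T = P/ω = 0.239×10³ / 8.042 = 29.72 N·m.
J = πd⁴/32 = π(0.0253)⁴/32 = 4.022×10^-8 m⁴.
θ = T·L/(G·J) = 29.72 × 0.693 / (27.5×10⁹ × 4.022×10^-8) = 0.01862 rad.

1.07°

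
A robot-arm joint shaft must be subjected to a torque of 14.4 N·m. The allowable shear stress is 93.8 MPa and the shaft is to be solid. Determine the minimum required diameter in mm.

For a solid shaft τ_max = 16T/(πd³), so d = (16T/(π τ_allow))^(1/3) = (16·14.40/(π·9.38×10^7))^(1/3) = 0.009212 m.

9.21 mm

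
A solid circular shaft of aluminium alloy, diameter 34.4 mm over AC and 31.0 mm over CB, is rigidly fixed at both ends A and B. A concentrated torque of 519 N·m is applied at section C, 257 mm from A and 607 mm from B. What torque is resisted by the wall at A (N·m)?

406 N·m

Compatibility: T_A·a/J_AC = T_B·b/J_CB with T_A + T_B = T₀.
J_AC = 1.37×10^-7 m⁴, J_CB = 9.07×10^-8 m⁴, so T_A = T₀·(J_AC/a)/((J_AC/a)+(J_CB/b)) = 405.7 N·m, T_B = 113.3 N·m.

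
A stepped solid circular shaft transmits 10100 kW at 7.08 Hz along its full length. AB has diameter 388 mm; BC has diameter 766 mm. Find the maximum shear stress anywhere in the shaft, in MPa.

19.8 MPa

ω = 2π·7.08 = 44.48 rad/s, so T = P/ω = 10100×10³ / 44.48 = 227000 N·m.
Under the same torque, τ_max = 16T/(πd³) is largest where d is smallest — segment AB (d = 388 mm).
τ_max = 16·227000/(π·(0.388)³) = 1.980×10^7 Pa.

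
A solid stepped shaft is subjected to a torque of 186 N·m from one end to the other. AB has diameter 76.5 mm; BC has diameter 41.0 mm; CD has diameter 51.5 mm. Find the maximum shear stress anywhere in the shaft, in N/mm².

13.7 N/mm²

Under the same torque, τ_max = 16T/(πd³) is largest where d is smallest — segment BC (d = 41.0 mm).
τ_max = 16·186.0/(π·(0.0410)³) = 1.374×10^7 Pa.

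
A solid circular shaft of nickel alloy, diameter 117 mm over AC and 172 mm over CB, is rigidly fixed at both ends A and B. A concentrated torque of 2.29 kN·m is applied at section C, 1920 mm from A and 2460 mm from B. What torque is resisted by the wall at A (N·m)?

493 N·m

Compatibility: T_A·a/J_AC = T_B·b/J_CB with T_A + T_B = T₀.
J_AC = 1.84×10^-5 m⁴, J_CB = 8.59×10^-5 m⁴, so T_A = T₀·(J_AC/a)/((J_AC/a)+(J_CB/b)) = 493.0 N·m, T_B = 1797 N·m.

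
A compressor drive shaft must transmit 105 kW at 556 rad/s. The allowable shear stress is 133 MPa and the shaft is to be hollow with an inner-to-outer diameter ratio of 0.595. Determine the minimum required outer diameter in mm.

ω = 556 rad/s, so T = P/ω = 105×10³ / 556.0 = 188.8 N·m.
For a hollow shaft with d_i/d_o = 0.595: τ_max = 16T/(π d_o³ (1−k⁴)), so d_o = [16T/(π τ_allow (1−k⁴))]^(1/3) = [16·188.8/(π·1.33×10^8·0.8747)]^(1/3) = 0.02022 m.

20.2 mm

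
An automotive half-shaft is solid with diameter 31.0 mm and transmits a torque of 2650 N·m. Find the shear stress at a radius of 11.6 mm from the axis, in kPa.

339000 kPa

J = πd⁴/32 = π(0.0310)⁴/32 = 9.067×10^-8 m⁴.
Shear stress varies linearly with radius: τ = T·r/J = 2650 × 0.0116 / 9.067×10^-8 = 3.390×10^8 Pa.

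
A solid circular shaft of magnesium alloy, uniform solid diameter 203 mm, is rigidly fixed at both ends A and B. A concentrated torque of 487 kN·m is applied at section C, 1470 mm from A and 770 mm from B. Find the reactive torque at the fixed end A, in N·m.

With uniform GJ and both ends fixed, compatibility θ_AC = θ_CB gives T_A·a = T_B·b, together with T_A + T_B = T₀.
T_A = T₀·b/(a+b) = 487000·770/2240 = 167400 N·m; T_B = 319600 N·m.

167000 N·m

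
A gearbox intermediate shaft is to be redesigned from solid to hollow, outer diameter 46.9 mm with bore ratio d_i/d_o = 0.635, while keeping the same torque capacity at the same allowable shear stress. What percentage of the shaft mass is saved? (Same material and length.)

32.8 %

Equal τ_max and T ⇒ the solid shaft needs d_s³ = d_o³(1−k⁴), so d_s = 46.9·(1−0.635⁴)^(1/3) = 44.21 mm.
Area ratio A_h/A_s = d_o²(1−k²)/d_s² = (1−k²)/(1−k⁴)^(2/3) = 0.6717.
Mass saving = 1 − 0.6717 = 32.8 %.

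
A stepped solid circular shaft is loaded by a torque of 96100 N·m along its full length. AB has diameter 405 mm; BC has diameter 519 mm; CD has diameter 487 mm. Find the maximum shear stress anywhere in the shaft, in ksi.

Under the same torque, τ_max = 16T/(πd³) is largest where d is smallest — segment AB (d = 405 mm).
τ_max = 16·96100/(π·(0.405)³) = 7.368×10^6 Pa.

1.07 ksi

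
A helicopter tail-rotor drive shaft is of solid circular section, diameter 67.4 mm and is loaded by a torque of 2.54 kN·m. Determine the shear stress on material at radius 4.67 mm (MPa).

J = πd⁴/32 = π(0.0674)⁴/32 = 2.026×10^-6 m⁴.
Shear stress varies linearly with radius: τ = T·r/J = 2540 × 0.00467 / 2.026×10^-6 = 5.855×10^6 Pa.

5.85 MPa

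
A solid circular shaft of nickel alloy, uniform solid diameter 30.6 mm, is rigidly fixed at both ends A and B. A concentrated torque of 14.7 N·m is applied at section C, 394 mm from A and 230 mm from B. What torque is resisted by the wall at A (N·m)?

5.42 N·m

With uniform GJ and both ends fixed, compatibility θ_AC = θ_CB gives T_A·a = T_B·b, together with T_A + T_B = T₀.
T_A = T₀·b/(a+b) = 14.70·230/624.0 = 5.418 N·m; T_B = 9.282 N·m.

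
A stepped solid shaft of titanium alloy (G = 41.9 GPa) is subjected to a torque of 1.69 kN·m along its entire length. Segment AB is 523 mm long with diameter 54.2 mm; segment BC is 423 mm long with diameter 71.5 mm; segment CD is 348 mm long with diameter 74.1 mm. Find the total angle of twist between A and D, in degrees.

J_AB = π(0.0542)⁴/32 = 8.47×10^-7 m⁴; J_BC = π(0.0715)⁴/32 = 2.57×10^-6 m⁴; J_CD = π(0.0741)⁴/32 = 2.96×10^-6 m⁴.
θ = (T/G)·Σ L_i/J_i = (1690/41.9×10⁹)·(0.523/8.47×10^-7 + 0.423/2.57×10^-6 + 0.348/2.96×10^-6) = 0.03629 rad.

2.08°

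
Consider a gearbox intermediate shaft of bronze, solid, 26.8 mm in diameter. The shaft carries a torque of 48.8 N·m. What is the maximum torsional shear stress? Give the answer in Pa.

1.29e7 Pa

J = πd⁴/32 = π(0.0268)⁴/32 = 5.065×10^-8 m⁴.
τ_max = T·r/J = 48.80 × 0.0134 / 5.065×10^-8 = 1.291×10^7 Pa.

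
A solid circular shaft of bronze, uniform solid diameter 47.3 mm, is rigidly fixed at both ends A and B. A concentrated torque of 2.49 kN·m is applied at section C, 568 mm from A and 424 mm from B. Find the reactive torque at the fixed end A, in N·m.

1060 N·m

With uniform GJ and both ends fixed, compatibility θ_AC = θ_CB gives T_A·a = T_B·b, together with T_A + T_B = T₀.
T_A = T₀·b/(a+b) = 2490·424/992.0 = 1064 N·m; T_B = 1426 N·m.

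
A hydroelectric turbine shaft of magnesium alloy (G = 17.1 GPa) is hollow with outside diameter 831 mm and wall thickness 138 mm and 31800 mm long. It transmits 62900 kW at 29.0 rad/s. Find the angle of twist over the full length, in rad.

ω = 29.0 rad/s, so T = P/ω = 62900×10³ / 29.00 = 2.169e6 N·m.
J = π(d_o⁴ − d_i⁴)/32 = π(0.831⁴ − 0.555⁴)/32 = 0.03750 m⁴.
θ = T·L/(G·J) = 2.169e6 × 31.8 / (17.1×10⁹ × 0.03750) = 0.1076 rad.

0.108 rad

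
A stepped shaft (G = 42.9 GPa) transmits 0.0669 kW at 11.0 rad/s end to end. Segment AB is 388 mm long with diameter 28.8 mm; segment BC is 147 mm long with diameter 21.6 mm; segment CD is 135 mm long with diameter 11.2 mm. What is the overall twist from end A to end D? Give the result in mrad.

ω = 11.0 rad/s, so T = P/ω = 0.0669×10³ / 11.00 = 6.082 N·m.
J_AB = π(0.0288)⁴/32 = 6.75×10^-8 m⁴; J_BC = π(0.0216)⁴/32 = 2.14×10^-8 m⁴; J_CD = π(0.0112)⁴/32 = 1.54×10^-9 m⁴.
θ = (T/G)·Σ L_i/J_i = (6.082/42.9×10⁹)·(0.388/6.75×10^-8 + 0.147/2.14×10^-8 + 0.135/1.54×10^-9) = 0.01418 rad.

14.2 mrad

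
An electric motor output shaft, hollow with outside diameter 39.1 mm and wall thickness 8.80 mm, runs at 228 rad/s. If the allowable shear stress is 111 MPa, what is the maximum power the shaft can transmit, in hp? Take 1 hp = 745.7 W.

362 hp

J = π(d_o⁴ − d_i⁴)/32 = π(0.0391⁴ − 0.0215⁴)/32 = 2.085×10^-7 m⁴.
T_max = τ_allow·J/r = 1.11×10^8 × 2.085×10^-7 / 0.0196 = 1184 N·m.
ω = 228 rad/s, so P_max = T_max·ω = 2.699×10^5 W.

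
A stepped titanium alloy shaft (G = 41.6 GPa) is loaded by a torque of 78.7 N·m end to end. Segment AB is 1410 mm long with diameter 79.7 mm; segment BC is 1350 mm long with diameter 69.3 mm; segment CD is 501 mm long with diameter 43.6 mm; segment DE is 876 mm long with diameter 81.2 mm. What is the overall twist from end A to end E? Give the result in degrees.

J_AB = π(0.0797)⁴/32 = 3.96×10^-6 m⁴; J_BC = π(0.0693)⁴/32 = 2.26×10^-6 m⁴; J_CD = π(0.0436)⁴/32 = 3.55×10^-7 m⁴; J_DE = π(0.0812)⁴/32 = 4.27×10^-6 m⁴.
θ = (T/G)·Σ L_i/J_i = (78.70/41.6×10⁹)·(1.41/3.96×10^-6 + 1.35/2.26×10^-6 + 0.501/3.55×10^-7 + 0.876/4.27×10^-6) = 4.861×10^-3 rad.

0.279°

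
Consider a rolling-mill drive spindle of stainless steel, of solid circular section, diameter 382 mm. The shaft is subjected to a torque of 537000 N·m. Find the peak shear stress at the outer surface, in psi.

J = πd⁴/32 = π(0.382)⁴/32 = 2.091×10^-3 m⁴.
τ_max = T·r/J = 537000 × 0.191 / 2.091×10^-3 = 4.906×10^7 Pa.

7120 psi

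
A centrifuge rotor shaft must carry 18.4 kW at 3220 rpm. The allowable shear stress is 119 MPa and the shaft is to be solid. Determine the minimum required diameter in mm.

13.3 mm

ω = 2π·3220/60 = 337.2 rad/s, so T = P/ω = 18.4×10³ / 337.2 = 54.57 N·m.
For a solid shaft τ_max = 16T/(πd³), so d = (16T/(π τ_allow))^(1/3) = (16·54.57/(π·1.19×10^8))^(1/3) = 0.01327 m.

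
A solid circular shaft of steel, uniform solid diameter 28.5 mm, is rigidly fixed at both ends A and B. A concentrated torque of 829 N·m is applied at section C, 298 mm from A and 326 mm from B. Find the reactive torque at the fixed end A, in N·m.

433 N·m

With uniform GJ and both ends fixed, compatibility θ_AC = θ_CB gives T_A·a = T_B·b, together with T_A + T_B = T₀.
T_A = T₀·b/(a+b) = 829.0·326/624.0 = 433.1 N·m; T_B = 395.9 N·m.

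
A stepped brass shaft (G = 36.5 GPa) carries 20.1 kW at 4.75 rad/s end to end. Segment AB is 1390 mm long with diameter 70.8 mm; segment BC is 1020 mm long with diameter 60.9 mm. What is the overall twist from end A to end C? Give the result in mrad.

ω = 4.75 rad/s, so T = P/ω = 20.1×10³ / 4.750 = 4232 N·m.
J_AB = π(0.0708)⁴/32 = 2.47×10^-6 m⁴; J_BC = π(0.0609)⁴/32 = 1.35×10^-6 m⁴.
θ = (T/G)·Σ L_i/J_i = (4232/36.5×10⁹)·(1.39/2.47×10^-6 + 1.02/1.35×10^-6) = 0.1529 rad.

153 mrad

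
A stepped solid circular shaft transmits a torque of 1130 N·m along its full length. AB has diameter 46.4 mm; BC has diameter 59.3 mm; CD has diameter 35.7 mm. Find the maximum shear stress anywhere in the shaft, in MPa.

Under the same torque, τ_max = 16T/(πd³) is largest where d is smallest — segment CD (d = 35.7 mm).
τ_max = 16·1130/(π·(0.0357)³) = 1.265×10^8 Pa.

126 MPa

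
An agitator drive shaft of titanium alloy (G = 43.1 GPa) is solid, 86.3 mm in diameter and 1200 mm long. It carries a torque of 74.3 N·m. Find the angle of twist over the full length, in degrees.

0.0218°

J = πd⁴/32 = π(0.0863)⁴/32 = 5.446×10^-6 m⁴.
θ = T·L/(G·J) = 74.30 × 1.20 / (43.1×10⁹ × 5.446×10^-6) = 3.799×10^-4 rad.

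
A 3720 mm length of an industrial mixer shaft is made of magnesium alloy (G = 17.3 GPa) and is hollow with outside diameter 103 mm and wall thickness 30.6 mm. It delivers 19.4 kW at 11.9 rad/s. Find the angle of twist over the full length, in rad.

0.0326 rad

ω = 11.9 rad/s, so T = P/ω = 19.4×10³ / 11.90 = 1630 N·m.
J = π(d_o⁴ − d_i⁴)/32 = π(0.103⁴ − 0.0418⁴)/32 = 1.075×10^-5 m⁴.
θ = T·L/(G·J) = 1630 × 3.72 / (17.3×10⁹ × 1.075×10^-5) = 0.03261 rad.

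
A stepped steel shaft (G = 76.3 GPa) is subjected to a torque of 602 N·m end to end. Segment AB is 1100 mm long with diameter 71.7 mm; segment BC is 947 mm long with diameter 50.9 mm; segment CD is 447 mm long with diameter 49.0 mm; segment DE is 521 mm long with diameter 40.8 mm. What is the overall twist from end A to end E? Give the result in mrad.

J_AB = π(0.0717)⁴/32 = 2.59×10^-6 m⁴; J_BC = π(0.0509)⁴/32 = 6.59×10^-7 m⁴; J_CD = π(0.0490)⁴/32 = 5.66×10^-7 m⁴; J_DE = π(0.0408)⁴/32 = 2.72×10^-7 m⁴.
θ = (T/G)·Σ L_i/J_i = (602.0/76.3×10⁹)·(1.10/2.59×10^-6 + 0.947/6.59×10^-7 + 0.447/5.66×10^-7 + 0.521/2.72×10^-7) = 0.03603 rad.

36.0 mrad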